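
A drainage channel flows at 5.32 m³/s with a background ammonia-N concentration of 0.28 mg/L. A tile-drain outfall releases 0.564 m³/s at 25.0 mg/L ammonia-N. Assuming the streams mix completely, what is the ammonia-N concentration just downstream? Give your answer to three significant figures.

2.65 mg/L

Flow-weighted average: C = (5.320·0.2800 + 0.5640·25.00) / 5.884 = 15.59/5.884 = 2.649 mg/L.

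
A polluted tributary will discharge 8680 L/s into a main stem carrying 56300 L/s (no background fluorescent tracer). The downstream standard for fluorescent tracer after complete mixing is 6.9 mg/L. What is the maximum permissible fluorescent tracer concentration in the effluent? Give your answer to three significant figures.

At the limit, (Qr·Cr + Qe·Cₑ)/(Qr + Qe) = 6.9:
Cₑ = (64980·6.9 − 56300·0) / 8680 = 51.65 mg/L.

51.7 mg/L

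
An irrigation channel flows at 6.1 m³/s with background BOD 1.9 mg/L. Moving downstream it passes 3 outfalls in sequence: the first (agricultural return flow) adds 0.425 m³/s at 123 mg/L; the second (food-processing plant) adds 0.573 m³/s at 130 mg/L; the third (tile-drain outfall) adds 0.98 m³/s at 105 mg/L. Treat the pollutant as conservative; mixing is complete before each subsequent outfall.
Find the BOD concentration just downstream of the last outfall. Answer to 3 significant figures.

29.9 mg/L

Below outfall 1: Q → 6.525 m³/s, C = (6.100·1.900 + 0.4250·123.0)/6.525 = 9.788 mg/L.
Below outfall 2: Q → 7.098 m³/s, C = (6.525·9.788 + 0.5730·130.0)/7.098 = 19.49 mg/L.
Below outfall 3: Q → 8.078 m³/s, C = (7.098·19.49 + 0.9800·105.0)/8.078 = 29.87 mg/L.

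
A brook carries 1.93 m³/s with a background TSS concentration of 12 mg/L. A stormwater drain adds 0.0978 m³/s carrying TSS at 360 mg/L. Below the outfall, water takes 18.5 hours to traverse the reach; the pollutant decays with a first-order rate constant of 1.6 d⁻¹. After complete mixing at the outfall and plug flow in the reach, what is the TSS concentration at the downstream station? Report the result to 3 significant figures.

8.39 mg/L

Mixed concentration C = ΣQC/ΣQ = (1.930·12.00 + 0.09780·360.0) / 2.028 = 58.37/2.028 = 28.78 mg/L.
Applying C = C₀e^(−kt): 28.78 × 0.2913 = 8.385 mg/L.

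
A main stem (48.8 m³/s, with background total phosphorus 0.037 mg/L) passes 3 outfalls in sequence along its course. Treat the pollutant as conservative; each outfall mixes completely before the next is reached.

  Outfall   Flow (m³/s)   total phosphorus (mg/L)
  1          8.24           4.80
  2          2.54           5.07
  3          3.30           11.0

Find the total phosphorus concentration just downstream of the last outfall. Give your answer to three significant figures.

Outfall 1: combined Q = 57.04 m³/s; C = (48.80·0.03700 + 8.240·4.800)/57.04 = 0.7251 mg/L.
Outfall 2: combined Q = 59.58 m³/s; C = (57.04·0.7251 + 2.540·5.070)/59.58 = 0.9103 mg/L.
Outfall 3: combined Q = 62.88 m³/s; C = (59.58·0.9103 + 3.300·11.00)/62.88 = 1.440 mg/L.

1.44 mg/L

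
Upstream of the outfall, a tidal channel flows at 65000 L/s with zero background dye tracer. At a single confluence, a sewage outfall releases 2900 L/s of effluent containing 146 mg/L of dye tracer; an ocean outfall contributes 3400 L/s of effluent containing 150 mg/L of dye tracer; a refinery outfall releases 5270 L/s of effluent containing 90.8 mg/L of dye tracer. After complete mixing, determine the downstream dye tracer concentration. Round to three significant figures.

18.4 mg/L

Mixed concentration C = ΣQC/ΣQ = (65000·0 + 2900·146.0 + 3400·150.0 + 5270·90.80) / 76570 = 1412000/76570 = 18.44 mg/L.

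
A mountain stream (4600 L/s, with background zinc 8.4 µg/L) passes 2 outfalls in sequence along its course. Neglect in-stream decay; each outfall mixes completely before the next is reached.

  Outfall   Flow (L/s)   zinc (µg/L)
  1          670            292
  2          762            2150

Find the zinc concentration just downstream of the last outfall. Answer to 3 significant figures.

Outfall 1: combined Q = 5270 L/s; C = (4600·8.400 + 670.0·292.0)/5270 = 44.46 µg/L.
Outfall 2: combined Q = 6032 L/s; C = (5270·44.46 + 762.0·2150)/6032 = 310.4 µg/L.

310 µg/L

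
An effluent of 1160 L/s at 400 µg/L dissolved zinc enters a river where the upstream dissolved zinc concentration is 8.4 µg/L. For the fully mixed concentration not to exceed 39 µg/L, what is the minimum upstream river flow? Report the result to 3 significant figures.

13700 L/s

Set C_mix = 39: (Q·8.400 + 1160·400.0) / (Q + 1160) = 39
→ Q = 1160·(400.0 − 39)/(39 − 8.400) = 13680 L/s.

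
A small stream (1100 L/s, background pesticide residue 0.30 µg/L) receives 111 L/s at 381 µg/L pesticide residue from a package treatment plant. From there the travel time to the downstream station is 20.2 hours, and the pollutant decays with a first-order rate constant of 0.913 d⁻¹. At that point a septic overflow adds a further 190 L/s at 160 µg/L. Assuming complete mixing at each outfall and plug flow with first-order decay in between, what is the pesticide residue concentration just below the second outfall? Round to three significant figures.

Mass balance: C = (1100·0.3000 + 111.0·381.0) / 1211 = 42620/1211 = 35.19 µg/L; combined flow 1211 L/s.
Applying C = C₀e^(−kt): 35.19 × 0.4637 = 16.32 µg/L.
At the second outfall, C = (1211·16.32 + 190.0·160.0) / (1211 + 190.0) = 35.81 µg/L.

35.8 µg/L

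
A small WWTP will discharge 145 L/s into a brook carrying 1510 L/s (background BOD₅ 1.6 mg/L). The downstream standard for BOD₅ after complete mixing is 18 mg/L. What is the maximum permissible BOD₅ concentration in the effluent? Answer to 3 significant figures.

At the limit, (Qr·Cr + Qe·Cₑ)/(Qr + Qe) = 18:
Cₑ = (1655·18 − 1510·1.600) / 145.0 = 188.8 mg/L.

189 mg/L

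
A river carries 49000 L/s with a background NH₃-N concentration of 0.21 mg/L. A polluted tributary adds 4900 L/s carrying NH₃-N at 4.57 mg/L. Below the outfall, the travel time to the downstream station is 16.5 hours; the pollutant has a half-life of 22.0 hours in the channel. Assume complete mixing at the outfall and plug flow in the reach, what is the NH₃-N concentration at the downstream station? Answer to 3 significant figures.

Flow-weighted average: C = (49000·0.2100 + 4900·4.570) / 53900 = 32680/53900 = 0.6064 mg/L.
Half-life 22.0 h → k = ln 2 / 22.0 = 0.03151 h⁻¹ = 0.7562 d⁻¹.
After decay, C = 0.6064 × e^(−kt) = 0.6064 × 0.5946 = 0.3605 mg/L.

0.361 mg/L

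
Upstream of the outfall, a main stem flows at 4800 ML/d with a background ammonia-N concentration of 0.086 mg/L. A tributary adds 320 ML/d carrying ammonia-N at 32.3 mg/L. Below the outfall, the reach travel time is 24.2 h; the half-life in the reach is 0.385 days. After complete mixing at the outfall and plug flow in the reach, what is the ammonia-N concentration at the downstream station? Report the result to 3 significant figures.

After mixing, C = (4800·0.08600 + 320.0·32.30) / 5120 = 10750/5120 = 2.099 mg/L.
Half-life 0.385 d → k = ln 2 / 0.385 = 1.800 d⁻¹.
Applying C = C₀e^(−kt): 2.099 × 0.1628 = 0.3417 mg/L.

0.342 mg/L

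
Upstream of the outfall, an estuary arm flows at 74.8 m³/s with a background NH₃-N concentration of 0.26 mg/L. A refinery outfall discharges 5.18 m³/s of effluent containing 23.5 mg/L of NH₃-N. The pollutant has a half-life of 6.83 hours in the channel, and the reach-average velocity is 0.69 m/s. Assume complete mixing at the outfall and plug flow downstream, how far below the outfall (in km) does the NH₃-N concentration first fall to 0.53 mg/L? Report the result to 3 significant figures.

Mass balance: C = (74.80·0.2600 + 5.180·23.50) / 79.98 = 141.2/79.98 = 1.765 mg/L.
Half-life 6.83 h → k = ln 2 / 6.83 = 0.1015 h⁻¹ = 2.436 d⁻¹.
Set 1.765·exp(−k·t) = 0.53 → t = ln(1.765/0.53)/k = 42680 s = 11.86 h.
Distance = v·t = 0.69·42680 = 29450 m = 29.45 km.

29.4 km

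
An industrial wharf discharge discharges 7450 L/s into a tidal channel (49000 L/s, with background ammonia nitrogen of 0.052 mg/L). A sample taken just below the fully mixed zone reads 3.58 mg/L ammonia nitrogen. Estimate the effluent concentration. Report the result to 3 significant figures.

26.8 mg/L

Mass balance: 49000·0.05200 + 7450·Cₑ = 56450·3.580
→ Cₑ = (56450·3.580 − 49000·0.05200) / 7450 = 26.78 mg/L.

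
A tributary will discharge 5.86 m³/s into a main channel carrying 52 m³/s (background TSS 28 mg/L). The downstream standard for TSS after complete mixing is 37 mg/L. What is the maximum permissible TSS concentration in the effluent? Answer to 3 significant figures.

At the limit, (Qr·Cr + Qe·Cₑ)/(Qr + Qe) = 37:
Cₑ = (57.86·37 − 52.00·28.00) / 5.860 = 116.9 mg/L.

117 mg/L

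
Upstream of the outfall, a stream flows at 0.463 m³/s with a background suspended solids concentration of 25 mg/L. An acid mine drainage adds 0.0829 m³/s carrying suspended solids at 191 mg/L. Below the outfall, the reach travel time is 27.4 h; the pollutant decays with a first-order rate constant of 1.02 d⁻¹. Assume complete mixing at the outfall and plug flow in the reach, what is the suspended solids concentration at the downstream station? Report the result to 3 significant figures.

15.7 mg/L

Conservation of mass: C = (0.4630·25.00 + 0.08290·191.0) / 0.5459 = 27.41/0.5459 = 50.21 mg/L.
First-order decay: C = 50.21·exp(−k·t) = 50.21·0.3121 = 15.67 mg/L.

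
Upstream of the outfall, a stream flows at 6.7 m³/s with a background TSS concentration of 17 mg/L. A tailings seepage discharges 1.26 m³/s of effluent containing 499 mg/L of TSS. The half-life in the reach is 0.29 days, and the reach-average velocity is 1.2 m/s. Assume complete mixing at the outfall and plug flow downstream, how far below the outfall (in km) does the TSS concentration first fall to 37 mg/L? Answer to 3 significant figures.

40.1 km

After mixing, C = (6.700·17.00 + 1.260·499.0) / 7.960 = 742.6/7.960 = 93.30 mg/L.
Half-life 0.29 d → k = ln 2 / 0.29 = 2.390 d⁻¹.
Set 93.30·exp(−k·t) = 37 → t = ln(93.30/37)/k = 33430 s = 9.287 h.
Distance = v·t = 1.2·33430 = 40120 m = 40.12 km.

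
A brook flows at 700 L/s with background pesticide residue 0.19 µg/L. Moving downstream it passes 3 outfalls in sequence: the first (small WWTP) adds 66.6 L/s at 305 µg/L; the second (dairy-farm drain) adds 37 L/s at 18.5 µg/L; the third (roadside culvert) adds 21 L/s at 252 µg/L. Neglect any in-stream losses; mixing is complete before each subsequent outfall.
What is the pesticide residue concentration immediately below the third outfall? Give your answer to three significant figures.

After outfall 1: Q = 700.0 + 66.60 = 766.6 L/s; C = (700.0·0.1900 + 66.60·305.0)/766.6 = 26.67 µg/L.
After outfall 2: Q = 766.6 + 37.00 = 803.6 L/s; C = (766.6·26.67 + 37.00·18.50)/803.6 = 26.29 µg/L.
After outfall 3: Q = 803.6 + 21.00 = 824.6 L/s; C = (803.6·26.29 + 21.00·252.0)/824.6 = 32.04 µg/L.

32.0 µg/L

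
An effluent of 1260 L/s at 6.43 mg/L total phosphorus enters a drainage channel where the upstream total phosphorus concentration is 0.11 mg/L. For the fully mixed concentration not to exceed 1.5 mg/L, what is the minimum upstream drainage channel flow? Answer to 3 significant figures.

4470 L/s

Set C_mix = 1.5: (Q·0.1100 + 1260·6.430) / (Q + 1260) = 1.5
→ Q = 1260·(6.430 − 1.5)/(1.5 − 0.1100) = 4469 L/s.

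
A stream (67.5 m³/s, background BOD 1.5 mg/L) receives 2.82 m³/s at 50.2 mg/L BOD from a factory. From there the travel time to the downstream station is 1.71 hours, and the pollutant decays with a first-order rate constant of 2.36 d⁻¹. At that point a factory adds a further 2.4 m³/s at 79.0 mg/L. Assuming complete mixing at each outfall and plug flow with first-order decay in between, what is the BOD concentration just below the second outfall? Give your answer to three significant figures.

Mixed concentration C = ΣQC/ΣQ = (67.50·1.500 + 2.820·50.20) / 70.32 = 242.8/70.32 = 3.453 mg/L; combined flow 70.32 m³/s.
Decay over the reach: 3.453·exp(−kt) = 3.453·0.8452 = 2.919 mg/L.
Second outfall: C = (70.32·2.919 + 2.400·79.00)/72.72 = 5.429 mg/L.

5.43 mg/L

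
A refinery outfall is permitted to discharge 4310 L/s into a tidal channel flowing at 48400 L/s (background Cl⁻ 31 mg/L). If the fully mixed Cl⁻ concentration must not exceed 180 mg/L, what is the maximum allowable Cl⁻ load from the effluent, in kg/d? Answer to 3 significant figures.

Mass balance at the limit: 48400·31.00 + 4310·Cₑ = 52710·180 → Cₑ = 1853 mg/L.
4310 L/s = 4.310 m³/s. Load = 4.310 m³/s × 1853 g/m³ × 86 400 s/d = 690100 kg/d.

690000 kg/d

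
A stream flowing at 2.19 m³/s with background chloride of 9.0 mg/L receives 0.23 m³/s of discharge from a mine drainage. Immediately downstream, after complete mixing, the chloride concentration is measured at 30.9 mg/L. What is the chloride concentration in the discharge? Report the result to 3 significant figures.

239 mg/L

Mass balance: 2.190·9.000 + 0.2300·Cₑ = 2.420·30.90
→ Cₑ = (2.420·30.90 − 2.190·9.000) / 0.2300 = 239.4 mg/L.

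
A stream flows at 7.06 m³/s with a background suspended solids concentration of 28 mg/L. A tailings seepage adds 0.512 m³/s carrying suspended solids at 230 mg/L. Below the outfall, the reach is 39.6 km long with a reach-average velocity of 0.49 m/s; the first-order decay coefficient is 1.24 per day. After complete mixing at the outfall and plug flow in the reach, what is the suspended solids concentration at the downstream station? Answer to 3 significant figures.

Conservation of mass: C = (7.060·28.00 + 0.5120·230.0) / 7.572 = 315.4/7.572 = 41.66 mg/L.
Travel time t = 39.6·1000 / 0.49 = 80820 s = 22.45 h.
Decay over the reach: 41.66·exp(−kt) = 41.66·0.3135 = 13.06 mg/L.

13.1 mg/L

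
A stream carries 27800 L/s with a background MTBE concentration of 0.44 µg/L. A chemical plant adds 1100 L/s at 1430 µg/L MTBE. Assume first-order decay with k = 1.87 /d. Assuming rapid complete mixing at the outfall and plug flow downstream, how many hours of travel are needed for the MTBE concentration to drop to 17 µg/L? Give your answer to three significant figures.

Conservation of mass: C = (27800·0.4400 + 1100·1430) / 28900 = 1585000/28900 = 54.85 µg/L.
54.85·exp(−k·t) = 17 → t = ln(54.85/17)/k = 54120 s = 15.03 h.

15.0 h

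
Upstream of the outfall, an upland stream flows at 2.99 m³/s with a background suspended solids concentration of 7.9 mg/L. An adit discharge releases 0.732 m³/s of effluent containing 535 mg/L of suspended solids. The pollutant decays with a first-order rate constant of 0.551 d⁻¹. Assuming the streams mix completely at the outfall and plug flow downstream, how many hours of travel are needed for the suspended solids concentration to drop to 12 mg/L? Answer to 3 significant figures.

Mass balance: C = (2.990·7.900 + 0.7320·535.0) / 3.722 = 415.2/3.722 = 111.6 mg/L.
111.6·exp(−k·t) = 12 → t = ln(111.6/12)/k = 349600 s = 97.12 h.

97.1 h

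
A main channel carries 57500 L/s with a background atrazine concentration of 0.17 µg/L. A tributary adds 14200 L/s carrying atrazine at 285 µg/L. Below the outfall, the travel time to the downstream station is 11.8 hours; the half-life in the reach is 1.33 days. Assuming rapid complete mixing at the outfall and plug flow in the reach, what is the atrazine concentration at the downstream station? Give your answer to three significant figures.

43.8 µg/L

Mass balance: C = (57500·0.1700 + 14200·285.0) / 71700 = 4057000/71700 = 56.58 µg/L.
Half-life 1.33 d → k = ln 2 / 1.33 = 0.5212 d⁻¹.
First-order decay: C = 56.58·exp(−k·t) = 56.58·0.7740 = 43.79 µg/L.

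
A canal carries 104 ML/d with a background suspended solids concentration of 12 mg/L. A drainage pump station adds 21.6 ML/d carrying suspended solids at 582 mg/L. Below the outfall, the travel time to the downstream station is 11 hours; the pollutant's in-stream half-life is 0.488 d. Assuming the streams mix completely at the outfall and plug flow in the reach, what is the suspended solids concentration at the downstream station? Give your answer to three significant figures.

57.4 mg/L

Conservation of mass: C = (104.0·12.00 + 21.60·582.0) / 125.6 = 13820/125.6 = 110.0 mg/L.
Half-life 0.488 d → k = ln 2 / 0.488 = 1.420 d⁻¹.
Applying C = C₀e^(−kt): 110.0 × 0.5215 = 57.38 mg/L.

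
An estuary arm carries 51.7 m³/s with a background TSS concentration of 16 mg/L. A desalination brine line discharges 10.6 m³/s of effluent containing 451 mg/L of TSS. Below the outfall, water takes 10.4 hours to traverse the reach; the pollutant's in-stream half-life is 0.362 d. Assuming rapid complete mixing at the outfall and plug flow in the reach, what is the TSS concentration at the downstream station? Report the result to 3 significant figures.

Mixed concentration C = ΣQC/ΣQ = (51.70·16.00 + 10.60·451.0) / 62.30 = 5608/62.30 = 90.01 mg/L.
Half-life 0.362 d → k = ln 2 / 0.362 = 1.915 d⁻¹.
Applying C = C₀e^(−kt): 90.01 × 0.4362 = 39.26 mg/L.

39.3 mg/L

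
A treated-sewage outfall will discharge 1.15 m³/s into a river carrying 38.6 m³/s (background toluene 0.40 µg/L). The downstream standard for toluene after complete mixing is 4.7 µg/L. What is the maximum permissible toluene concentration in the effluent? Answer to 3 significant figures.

149 µg/L

At the limit, (Qr·Cr + Qe·Cₑ)/(Qr + Qe) = 4.7:
Cₑ = (39.75·4.7 − 38.60·0.4000) / 1.150 = 149.0 µg/L.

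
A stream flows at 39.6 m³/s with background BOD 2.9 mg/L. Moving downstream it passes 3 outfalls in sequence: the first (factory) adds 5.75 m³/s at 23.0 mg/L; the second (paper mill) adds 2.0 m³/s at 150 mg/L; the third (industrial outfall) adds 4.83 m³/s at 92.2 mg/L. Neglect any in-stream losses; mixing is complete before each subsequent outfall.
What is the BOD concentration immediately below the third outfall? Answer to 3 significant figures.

19.0 mg/L

Outfall 1: combined Q = 45.35 m³/s; C = (39.60·2.900 + 5.750·23.00)/45.35 = 5.449 mg/L.
Outfall 2: combined Q = 47.35 m³/s; C = (45.35·5.449 + 2.000·150.0)/47.35 = 11.55 mg/L.
Outfall 3: combined Q = 52.18 m³/s; C = (47.35·11.55 + 4.830·92.20)/52.18 = 19.02 mg/L.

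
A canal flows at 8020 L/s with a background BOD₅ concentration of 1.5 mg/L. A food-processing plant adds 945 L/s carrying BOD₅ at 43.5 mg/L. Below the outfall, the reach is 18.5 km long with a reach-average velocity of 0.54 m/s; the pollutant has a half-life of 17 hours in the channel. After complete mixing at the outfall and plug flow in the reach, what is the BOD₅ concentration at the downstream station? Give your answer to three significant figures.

4.02 mg/L

Mixed concentration C = ΣQC/ΣQ = (8020·1.500 + 945.0·43.50) / 8965 = 53140/8965 = 5.927 mg/L.
Travel time t = 18.5·1000 / 0.54 = 34260 s = 9.516 h.
Half-life 17 h → k = ln 2 / 17 = 0.04077 h⁻¹ = 0.9786 d⁻¹.
First-order decay: C = 5.927·exp(−k·t) = 5.927·0.6784 = 4.021 mg/L.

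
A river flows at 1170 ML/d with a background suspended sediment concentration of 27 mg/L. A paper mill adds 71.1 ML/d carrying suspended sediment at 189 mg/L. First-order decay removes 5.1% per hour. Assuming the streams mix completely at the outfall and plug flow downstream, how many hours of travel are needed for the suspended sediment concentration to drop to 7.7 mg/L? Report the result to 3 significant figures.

Mass balance: C = (1170·27.00 + 71.10·189.0) / 1241 = 45030/1241 = 36.28 mg/L.
5.1%/h lost → k = −ln(1 − 0.051) = 0.05235 h⁻¹.
36.28·exp(−k·t) = 7.7 → t = ln(36.28/7.7)/k = 106600 s = 29.61 h.

29.6 h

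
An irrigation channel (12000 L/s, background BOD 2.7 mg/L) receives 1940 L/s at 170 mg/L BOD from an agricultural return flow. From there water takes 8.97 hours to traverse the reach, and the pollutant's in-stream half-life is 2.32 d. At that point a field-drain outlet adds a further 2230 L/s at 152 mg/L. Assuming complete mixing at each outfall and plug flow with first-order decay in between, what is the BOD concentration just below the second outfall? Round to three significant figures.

Mixed concentration C = ΣQC/ΣQ = (12000·2.700 + 1940·170.0) / 13940 = 362200/13940 = 25.98 mg/L; combined flow 13940 L/s.
Half-life 2.32 d → k = ln 2 / 2.32 = 0.2988 d⁻¹.
After decay, C = 25.98 × e^(−kt) = 25.98 × 0.8943 = 23.24 mg/L.
Second outfall: C = (13940·23.24 + 2230·152.0)/16170 = 41.00 mg/L.

41.0 mg/L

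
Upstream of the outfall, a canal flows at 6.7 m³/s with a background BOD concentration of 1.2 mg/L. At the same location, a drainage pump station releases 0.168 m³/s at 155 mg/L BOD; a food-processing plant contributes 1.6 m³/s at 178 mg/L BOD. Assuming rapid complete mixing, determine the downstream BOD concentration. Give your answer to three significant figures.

37.7 mg/L

Mixed concentration C = ΣQC/ΣQ = (6.700·1.200 + 0.1680·155.0 + 1.600·178.0) / 8.468 = 318.9/8.468 = 37.66 mg/L.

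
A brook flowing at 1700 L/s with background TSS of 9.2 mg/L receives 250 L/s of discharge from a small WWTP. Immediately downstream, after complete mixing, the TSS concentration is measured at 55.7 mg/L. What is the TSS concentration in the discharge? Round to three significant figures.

Mass balance: 1700·9.200 + 250.0·Cₑ = 1950·55.70
→ Cₑ = (1950·55.70 − 1700·9.200) / 250.0 = 371.9 mg/L.

372 mg/L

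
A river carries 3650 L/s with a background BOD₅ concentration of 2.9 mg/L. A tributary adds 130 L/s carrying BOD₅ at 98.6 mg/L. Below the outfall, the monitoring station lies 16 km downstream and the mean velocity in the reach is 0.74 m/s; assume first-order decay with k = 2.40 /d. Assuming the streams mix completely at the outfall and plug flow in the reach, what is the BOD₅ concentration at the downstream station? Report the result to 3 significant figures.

3.40 mg/L

After mixing, C = (3650·2.900 + 130.0·98.60) / 3780 = 23400/3780 = 6.191 mg/L.
Travel time t = 16·1000 / 0.74 = 21620 s = 6.006 h.
Applying C = C₀e^(−kt): 6.191 × 0.5485 = 3.396 mg/L.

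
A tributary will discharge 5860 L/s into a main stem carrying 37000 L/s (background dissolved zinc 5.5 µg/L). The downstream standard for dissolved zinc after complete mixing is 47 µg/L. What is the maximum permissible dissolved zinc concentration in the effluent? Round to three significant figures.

309 µg/L

At the limit, (Qr·Cr + Qe·Cₑ)/(Qr + Qe) = 47:
Cₑ = (42860·47 − 37000·5.500) / 5860 = 309.0 µg/L.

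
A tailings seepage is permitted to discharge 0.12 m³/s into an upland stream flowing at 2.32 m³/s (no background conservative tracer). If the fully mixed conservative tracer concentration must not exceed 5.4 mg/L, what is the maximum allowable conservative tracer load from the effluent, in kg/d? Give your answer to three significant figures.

1140 kg/d

Mass balance at the limit: 2.320·0 + 0.1200·Cₑ = 2.440·5.4 → Cₑ = 109.8 mg/L.
Load = 0.1200 m³/s × 109.8 g/m³ × 86 400 s/d = 1138 kg/d.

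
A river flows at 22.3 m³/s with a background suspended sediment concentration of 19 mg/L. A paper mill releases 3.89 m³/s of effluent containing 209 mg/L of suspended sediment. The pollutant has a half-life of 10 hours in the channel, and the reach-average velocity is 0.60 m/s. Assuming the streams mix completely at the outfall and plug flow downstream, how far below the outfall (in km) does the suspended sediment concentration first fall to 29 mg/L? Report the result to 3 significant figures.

Mixed concentration C = ΣQC/ΣQ = (22.30·19.00 + 3.890·209.0) / 26.19 = 1237/26.19 = 47.22 mg/L.
Half-life 10 h → k = ln 2 / 10 = 0.06931 h⁻¹ = 1.664 d⁻¹.
Set 47.22·exp(−k·t) = 29 → t = ln(47.22/29)/k = 25320 s = 7.034 h.
Distance = v·t = 0.60·25320 = 15190 m = 15.19 km.

15.2 km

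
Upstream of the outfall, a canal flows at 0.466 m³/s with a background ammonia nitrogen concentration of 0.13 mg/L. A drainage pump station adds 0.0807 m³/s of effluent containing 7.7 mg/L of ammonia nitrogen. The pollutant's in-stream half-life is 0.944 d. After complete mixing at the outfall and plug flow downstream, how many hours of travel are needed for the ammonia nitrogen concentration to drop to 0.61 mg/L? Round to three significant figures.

After mixing, C = (0.4660·0.1300 + 0.08070·7.700) / 0.5467 = 0.6820/0.5467 = 1.247 mg/L.
Half-life 0.944 d → k = ln 2 / 0.944 = 0.7343 d⁻¹.
1.247·exp(−k·t) = 0.61 → t = ln(1.247/0.61)/k = 84180 s = 23.38 h.

23.4 h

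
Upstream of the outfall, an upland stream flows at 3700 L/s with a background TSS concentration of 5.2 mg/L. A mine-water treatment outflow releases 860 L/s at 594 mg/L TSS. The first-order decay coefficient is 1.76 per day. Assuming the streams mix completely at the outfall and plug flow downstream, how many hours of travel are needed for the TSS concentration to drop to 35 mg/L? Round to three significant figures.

Conservation of mass: C = (3700·5.200 + 860.0·594.0) / 4560 = 530100/4560 = 116.2 mg/L.
116.2·exp(−k·t) = 35 → t = ln(116.2/35)/k = 58930 s = 16.37 h.

16.4 h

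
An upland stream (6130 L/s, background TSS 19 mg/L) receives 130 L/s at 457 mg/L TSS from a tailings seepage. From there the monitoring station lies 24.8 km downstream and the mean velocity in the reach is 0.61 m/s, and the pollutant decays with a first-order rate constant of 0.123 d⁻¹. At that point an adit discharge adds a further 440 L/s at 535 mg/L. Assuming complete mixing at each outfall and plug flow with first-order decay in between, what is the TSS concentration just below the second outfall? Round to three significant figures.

59.9 mg/L

Conservation of mass: C = (6130·19.00 + 130.0·457.0) / 6260 = 175900/6260 = 28.10 mg/L; combined flow 6260 L/s.
Travel time t = 24.8·1000 / 0.61 = 40660 s = 11.29 h.
After decay, C = 28.10 × e^(−kt) = 28.10 × 0.9438 = 26.52 mg/L.
Second outfall: C = (6260·26.52 + 440.0·535.0)/6700 = 59.91 mg/L.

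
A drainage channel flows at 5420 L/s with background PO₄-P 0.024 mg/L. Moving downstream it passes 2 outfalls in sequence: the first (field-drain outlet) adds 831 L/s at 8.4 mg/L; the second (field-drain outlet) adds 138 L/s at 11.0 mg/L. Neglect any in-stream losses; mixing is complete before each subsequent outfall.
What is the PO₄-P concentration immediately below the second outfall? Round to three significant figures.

1.35 mg/L

After outfall 1: Q = 5420 + 831.0 = 6251 L/s; C = (5420·0.02400 + 831.0·8.400)/6251 = 1.137 mg/L.
After outfall 2: Q = 6251 + 138.0 = 6389 L/s; C = (6251·1.137 + 138.0·11.00)/6389 = 1.351 mg/L.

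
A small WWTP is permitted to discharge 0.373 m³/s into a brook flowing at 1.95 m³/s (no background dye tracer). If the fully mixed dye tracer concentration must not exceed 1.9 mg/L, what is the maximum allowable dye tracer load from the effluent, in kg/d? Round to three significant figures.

381 kg/d

Mass balance at the limit: 1.950·0 + 0.3730·Cₑ = 2.323·1.9 → Cₑ = 11.83 mg/L.
Load = 0.3730 m³/s × 11.83 g/m³ × 86 400 s/d = 381.3 kg/d.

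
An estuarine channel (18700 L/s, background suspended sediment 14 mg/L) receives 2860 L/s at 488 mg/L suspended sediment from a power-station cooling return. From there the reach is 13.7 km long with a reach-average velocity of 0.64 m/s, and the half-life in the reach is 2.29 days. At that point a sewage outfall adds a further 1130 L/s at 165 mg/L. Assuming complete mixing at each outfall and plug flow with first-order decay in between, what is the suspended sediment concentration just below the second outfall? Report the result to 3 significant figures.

Flow-weighted average: C = (18700·14.00 + 2860·488.0) / 21560 = 1657000/21560 = 76.88 mg/L; combined flow 21560 L/s.
Travel time t = 13.7·1000 / 0.64 = 21410 s = 5.946 h.
Half-life 2.29 d → k = ln 2 / 2.29 = 0.3027 d⁻¹.
Applying C = C₀e^(−kt): 76.88 × 0.9278 = 71.32 mg/L.
Second outfall: C = (21560·71.32 + 1130·165.0)/22690 = 75.99 mg/L.

76.0 mg/L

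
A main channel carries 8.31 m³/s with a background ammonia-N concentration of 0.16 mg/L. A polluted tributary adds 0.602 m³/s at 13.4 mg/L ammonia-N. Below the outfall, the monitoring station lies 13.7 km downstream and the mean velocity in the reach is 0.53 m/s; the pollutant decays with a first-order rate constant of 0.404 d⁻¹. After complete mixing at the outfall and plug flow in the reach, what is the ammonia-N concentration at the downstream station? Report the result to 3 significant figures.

0.934 mg/L

Mass balance: C = (8.310·0.1600 + 0.6020·13.40) / 8.912 = 9.396/8.912 = 1.054 mg/L.
Travel time t = 13.7·1000 / 0.53 = 25850 s = 7.180 h.
Decay over the reach: 1.054·exp(−kt) = 1.054·0.8862 = 0.9343 mg/L.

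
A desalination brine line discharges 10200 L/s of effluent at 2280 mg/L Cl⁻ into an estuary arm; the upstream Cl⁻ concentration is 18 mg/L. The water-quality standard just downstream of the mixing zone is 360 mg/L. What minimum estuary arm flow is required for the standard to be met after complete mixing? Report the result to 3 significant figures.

Set C_mix = 360: (Q·18.00 + 10200·2280) / (Q + 10200) = 360
→ Q = 10200·(2280 − 360)/(360 − 18.00) = 57260 L/s.

57300 L/s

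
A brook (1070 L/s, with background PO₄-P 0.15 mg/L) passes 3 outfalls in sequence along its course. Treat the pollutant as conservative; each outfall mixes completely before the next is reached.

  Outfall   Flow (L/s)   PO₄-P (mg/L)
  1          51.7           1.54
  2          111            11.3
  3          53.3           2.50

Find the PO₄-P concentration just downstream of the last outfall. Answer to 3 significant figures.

1.27 mg/L

After outfall 1: Q = 1070 + 51.70 = 1122 L/s; C = (1070·0.1500 + 51.70·1.540)/1122 = 0.2141 mg/L.
After outfall 2: Q = 1122 + 111.0 = 1233 L/s; C = (1122·0.2141 + 111.0·11.30)/1233 = 1.212 mg/L.
After outfall 3: Q = 1233 + 53.30 = 1286 L/s; C = (1233·1.212 + 53.30·2.500)/1286 = 1.266 mg/L.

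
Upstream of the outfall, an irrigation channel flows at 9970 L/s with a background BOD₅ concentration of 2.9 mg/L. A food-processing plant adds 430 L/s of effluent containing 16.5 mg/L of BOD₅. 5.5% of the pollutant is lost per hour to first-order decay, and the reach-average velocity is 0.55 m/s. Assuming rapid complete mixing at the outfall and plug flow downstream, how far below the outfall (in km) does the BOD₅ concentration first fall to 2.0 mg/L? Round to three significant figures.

Mass balance: C = (9970·2.900 + 430.0·16.50) / 10400 = 36010/10400 = 3.462 mg/L.
5.5%/h lost → k = −ln(1 − 0.055) = 0.05657 h⁻¹.
Set 3.462·exp(−k·t) = 2.0 → t = ln(3.462/2.0)/k = 34920 s = 9.701 h.
Distance = v·t = 0.55·34920 = 19210 m = 19.21 km.

19.2 km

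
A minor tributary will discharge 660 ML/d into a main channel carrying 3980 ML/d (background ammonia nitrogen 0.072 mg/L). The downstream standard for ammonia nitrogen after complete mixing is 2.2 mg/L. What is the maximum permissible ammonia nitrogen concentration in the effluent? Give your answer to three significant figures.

At the limit, (Qr·Cr + Qe·Cₑ)/(Qr + Qe) = 2.2:
Cₑ = (4640·2.2 − 3980·0.07200) / 660.0 = 15.03 mg/L.

15.0 mg/L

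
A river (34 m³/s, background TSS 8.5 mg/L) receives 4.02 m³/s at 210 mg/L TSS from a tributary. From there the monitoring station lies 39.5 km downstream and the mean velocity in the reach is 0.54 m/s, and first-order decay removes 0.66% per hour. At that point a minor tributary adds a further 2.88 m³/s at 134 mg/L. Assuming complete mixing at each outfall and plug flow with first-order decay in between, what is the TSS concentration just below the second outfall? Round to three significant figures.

Flow-weighted average: C = (34.00·8.500 + 4.020·210.0) / 38.02 = 1133/38.02 = 29.81 mg/L; combined flow 38.02 m³/s.
Travel time t = 39.5·1000 / 0.54 = 73150 s = 20.32 h.
0.66%/h lost → k = −ln(1 − 0.0066) = 0.006622 h⁻¹.
Decay over the reach: 29.81·exp(−kt) = 29.81·0.8741 = 26.05 mg/L.
At the second outfall, C = (38.02·26.05 + 2.880·134.0) / (38.02 + 2.880) = 33.65 mg/L.

33.7 mg/L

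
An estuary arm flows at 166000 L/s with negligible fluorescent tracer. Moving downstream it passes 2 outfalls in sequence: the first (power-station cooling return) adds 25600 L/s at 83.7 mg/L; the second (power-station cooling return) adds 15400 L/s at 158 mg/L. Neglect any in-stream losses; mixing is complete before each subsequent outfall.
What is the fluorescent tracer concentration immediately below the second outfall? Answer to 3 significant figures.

22.1 mg/L

After outfall 1: Q = 166000 + 25600 = 191600 L/s; C = (166000·0 + 25600·83.70)/191600 = 11.18 mg/L.
After outfall 2: Q = 191600 + 15400 = 207000 L/s; C = (191600·11.18 + 15400·158.0)/207000 = 22.11 mg/L.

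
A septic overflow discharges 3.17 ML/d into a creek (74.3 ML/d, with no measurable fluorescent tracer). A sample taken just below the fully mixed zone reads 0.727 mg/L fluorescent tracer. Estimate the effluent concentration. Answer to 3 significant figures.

17.8 mg/L

Mass balance: 74.30·0 + 3.170·Cₑ = 77.47·0.7270
→ Cₑ = (77.47·0.7270 − 74.30·0) / 3.170 = 17.77 mg/L.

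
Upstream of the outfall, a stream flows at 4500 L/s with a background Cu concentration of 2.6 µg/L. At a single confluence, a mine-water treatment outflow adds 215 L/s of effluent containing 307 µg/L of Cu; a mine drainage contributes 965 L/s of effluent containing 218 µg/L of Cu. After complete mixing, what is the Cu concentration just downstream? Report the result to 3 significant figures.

50.7 µg/L

Conservation of mass: C = (4500·2.600 + 215.0·307.0 + 965.0·218.0) / 5680 = 288100/5680 = 50.72 µg/L.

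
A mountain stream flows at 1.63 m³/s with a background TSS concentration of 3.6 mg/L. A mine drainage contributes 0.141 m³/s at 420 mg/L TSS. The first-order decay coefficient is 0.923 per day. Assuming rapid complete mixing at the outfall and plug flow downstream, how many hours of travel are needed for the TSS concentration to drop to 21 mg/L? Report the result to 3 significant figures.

14.6 h

Flow-weighted average: C = (1.630·3.600 + 0.1410·420.0) / 1.771 = 65.09/1.771 = 36.75 mg/L.
36.75·exp(−k·t) = 21 → t = ln(36.75/21)/k = 52390 s = 14.55 h.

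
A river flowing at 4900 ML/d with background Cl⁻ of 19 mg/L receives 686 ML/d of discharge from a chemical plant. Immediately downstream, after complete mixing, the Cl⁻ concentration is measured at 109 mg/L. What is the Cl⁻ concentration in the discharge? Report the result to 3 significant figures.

752 mg/L

Mass balance: 4900·19.00 + 686.0·Cₑ = 5586·109.0
→ Cₑ = (5586·109.0 − 4900·19.00) / 686.0 = 751.9 mg/L.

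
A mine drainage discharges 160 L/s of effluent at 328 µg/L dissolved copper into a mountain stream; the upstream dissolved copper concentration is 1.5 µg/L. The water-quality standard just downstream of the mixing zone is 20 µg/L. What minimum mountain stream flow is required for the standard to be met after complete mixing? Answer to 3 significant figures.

Set C_mix = 20: (Q·1.500 + 160.0·328.0) / (Q + 160.0) = 20
→ Q = 160.0·(328.0 − 20)/(20 − 1.500) = 2664 L/s.

2660 L/s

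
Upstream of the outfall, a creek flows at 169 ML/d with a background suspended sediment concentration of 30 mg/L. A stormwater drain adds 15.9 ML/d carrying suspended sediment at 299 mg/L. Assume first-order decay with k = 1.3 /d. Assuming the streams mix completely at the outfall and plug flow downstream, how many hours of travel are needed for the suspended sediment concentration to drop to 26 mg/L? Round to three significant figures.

Conservation of mass: C = (169.0·30.00 + 15.90·299.0) / 184.9 = 9824/184.9 = 53.13 mg/L.
53.13·exp(−k·t) = 26 → t = ln(53.13/26)/k = 47500 s = 13.19 h.

13.2 h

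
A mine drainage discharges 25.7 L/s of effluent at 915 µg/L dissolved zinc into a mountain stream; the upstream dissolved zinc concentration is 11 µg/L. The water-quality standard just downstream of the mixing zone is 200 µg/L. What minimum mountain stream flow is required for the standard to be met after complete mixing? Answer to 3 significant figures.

Set C_mix = 200: (Q·11.00 + 25.70·915.0) / (Q + 25.70) = 200
→ Q = 25.70·(915.0 − 200)/(200 − 11.00) = 97.22 L/s.

97.2 L/s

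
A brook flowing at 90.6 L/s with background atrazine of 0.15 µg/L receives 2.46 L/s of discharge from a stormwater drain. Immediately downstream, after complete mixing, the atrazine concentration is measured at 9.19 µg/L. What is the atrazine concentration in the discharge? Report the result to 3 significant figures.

Mass balance: 90.60·0.1500 + 2.460·Cₑ = 93.06·9.190
→ Cₑ = (93.06·9.190 − 90.60·0.1500) / 2.460 = 342.1 µg/L.

342 µg/L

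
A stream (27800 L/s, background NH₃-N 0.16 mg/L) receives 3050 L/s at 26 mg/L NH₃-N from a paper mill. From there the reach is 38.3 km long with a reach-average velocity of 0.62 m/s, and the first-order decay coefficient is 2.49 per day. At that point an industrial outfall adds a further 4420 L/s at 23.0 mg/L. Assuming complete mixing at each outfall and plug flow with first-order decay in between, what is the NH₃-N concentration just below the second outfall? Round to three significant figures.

Mixed concentration C = ΣQC/ΣQ = (27800·0.1600 + 3050·26.00) / 30850 = 83750/30850 = 2.715 mg/L; combined flow 30850 L/s.
Travel time t = 38.3·1000 / 0.62 = 61770 s = 17.16 h.
First-order decay: C = 2.715·exp(−k·t) = 2.715·0.1686 = 0.4577 mg/L.
At the second outfall, C = (30850·0.4577 + 4420·23.00) / (30850 + 4420) = 3.283 mg/L.

3.28 mg/L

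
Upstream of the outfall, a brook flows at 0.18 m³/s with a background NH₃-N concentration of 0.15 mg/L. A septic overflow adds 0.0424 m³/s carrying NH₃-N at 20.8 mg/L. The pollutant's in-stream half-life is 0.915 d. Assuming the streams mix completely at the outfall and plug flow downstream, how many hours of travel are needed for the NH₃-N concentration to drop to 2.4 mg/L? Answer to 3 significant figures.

16.9 h

Mixed concentration C = ΣQC/ΣQ = (0.1800·0.1500 + 0.04240·20.80) / 0.2224 = 0.9089/0.2224 = 4.087 mg/L.
Half-life 0.915 d → k = ln 2 / 0.915 = 0.7575 d⁻¹.
4.087·exp(−k·t) = 2.4 → t = ln(4.087/2.4)/k = 60710 s = 16.86 h.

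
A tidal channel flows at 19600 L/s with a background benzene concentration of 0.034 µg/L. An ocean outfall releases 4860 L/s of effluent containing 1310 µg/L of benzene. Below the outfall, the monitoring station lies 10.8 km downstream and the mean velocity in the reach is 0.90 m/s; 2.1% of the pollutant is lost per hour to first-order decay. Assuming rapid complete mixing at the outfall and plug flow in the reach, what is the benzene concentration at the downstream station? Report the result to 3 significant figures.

243 µg/L

After mixing, C = (19600·0.03400 + 4860·1310) / 24460 = 6367000/24460 = 260.3 µg/L.
Travel time t = 10.8·1000 / 0.90 = 12000 s = 3.333 h.
2.1%/h lost → k = −ln(1 − 0.021) = 0.02122 h⁻¹.
After decay, C = 260.3 × e^(−kt) = 260.3 × 0.9317 = 242.5 µg/L.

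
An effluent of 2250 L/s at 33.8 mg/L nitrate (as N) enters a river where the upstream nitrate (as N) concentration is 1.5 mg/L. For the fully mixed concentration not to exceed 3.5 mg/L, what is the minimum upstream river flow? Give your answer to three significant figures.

34100 L/s

Set C_mix = 3.5: (Q·1.500 + 2250·33.80) / (Q + 2250) = 3.5
→ Q = 2250·(33.80 − 3.5)/(3.5 − 1.500) = 34090 L/s.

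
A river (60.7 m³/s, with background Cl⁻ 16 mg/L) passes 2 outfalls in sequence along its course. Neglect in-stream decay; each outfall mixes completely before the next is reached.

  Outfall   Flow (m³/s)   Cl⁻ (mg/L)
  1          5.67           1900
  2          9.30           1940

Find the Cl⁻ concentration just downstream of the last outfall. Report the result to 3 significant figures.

Below outfall 1: Q → 66.37 m³/s, C = (60.70·16.00 + 5.670·1900)/66.37 = 177.0 mg/L.
Below outfall 2: Q → 75.67 m³/s, C = (66.37·177.0 + 9.300·1940)/75.67 = 393.6 mg/L.

394 mg/L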